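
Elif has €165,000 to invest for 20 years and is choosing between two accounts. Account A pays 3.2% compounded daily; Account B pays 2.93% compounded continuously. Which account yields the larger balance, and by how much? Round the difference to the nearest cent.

Account A growth factor: (1 + 0.032/365)^7300 ≈ 1.89642767778; balance ≈ 312,910.5668.
Account B growth factor: e^(0.0293·20) = e^0.586 ≈ 1.79678687442; balance ≈ 296,469.8343.
Account A is larger by 16,440.7326.

Account A, by €16,440.73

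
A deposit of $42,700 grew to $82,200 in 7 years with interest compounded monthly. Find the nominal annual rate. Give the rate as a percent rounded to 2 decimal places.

(1 + r/12)^84 = 82,200/42,700 = 1.92506.
1 + r/12 = 1.92506^(1/84) ≈ 1.007828, so r/12 ≈ 0.00782758.
r ≈ 12·0.00782758 = 9.39309%.

9.39%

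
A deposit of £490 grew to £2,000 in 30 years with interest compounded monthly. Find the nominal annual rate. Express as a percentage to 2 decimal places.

(1 + r/12)^360 = 2,000/490 = 4.08163.
1 + r/12 = 4.08163^(1/360) ≈ 1.003915, so r/12 ≈ 0.00391458.
r ≈ 12·0.00391458 = 4.69749%.

4.70%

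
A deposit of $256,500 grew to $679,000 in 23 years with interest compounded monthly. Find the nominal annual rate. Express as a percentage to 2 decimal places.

The 276-period growth factor is 679,000/256,500 = 2.64717.
r/12 = 2.64717^(1/276) − 1 ≈ 0.00353337, so r ≈ 12·0.00353337 = 4.24005%.

4.24%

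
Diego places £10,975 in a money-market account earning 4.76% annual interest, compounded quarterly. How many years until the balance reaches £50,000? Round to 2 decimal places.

32.05 years

We need (1 + 0.0119)^(4t) = 4.5558, so 4t = ln 4.5558 / ln 1.0119 ≈ 128.1855.
t ≈ 128.1855/4 = 32.0464 years.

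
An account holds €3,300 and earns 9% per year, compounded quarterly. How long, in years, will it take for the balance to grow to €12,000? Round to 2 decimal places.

We need (1 + 0.0225)^(4t) = 3.6364, so 4t = ln 3.6364 / ln 1.0225 ≈ 58.0202.
t ≈ 58.0202/4 = 14.5050 years.

14.51 years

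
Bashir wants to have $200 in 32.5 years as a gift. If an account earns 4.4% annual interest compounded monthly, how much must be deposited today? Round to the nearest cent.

Growth factor = (1 + 0.044/12)^390 ≈ 4.16778502.
P = 200/4.16778502 ≈ 47.9871.

$47.99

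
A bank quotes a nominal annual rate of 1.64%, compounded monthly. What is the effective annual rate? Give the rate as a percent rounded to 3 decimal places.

1.652%

One year is 12 periods at 0.00136667 each: (1 + 0.00136667)^12 ≈ 1.016524.
EAR = 1.016524 − 1 ≈ 1.65238%.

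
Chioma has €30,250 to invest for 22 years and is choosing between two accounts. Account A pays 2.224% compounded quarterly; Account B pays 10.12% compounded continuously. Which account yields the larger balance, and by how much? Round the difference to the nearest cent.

Account B, by €231,034.81

A: (1 + 0.00556)^88 ≈ 1.6289323863, so 30,250 × 1.6289323863 ≈ 49,275.2047.
B: e^(0.1012·22) = e^2.2264 ≈ 9.26644675248, so 30,250 × 9.26644675248 ≈ 280,310.0143.
Difference ≈ 231,034.8096 in favor of B.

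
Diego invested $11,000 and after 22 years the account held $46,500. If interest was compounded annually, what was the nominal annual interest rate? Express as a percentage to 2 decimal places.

(1 + r)^22 = 46,500/11,000 = 4.22727.
1 + r = 4.22727^(1/22) ≈ 1.06772, so r ≈ 0.0677198.
r ≈ 6.77198%.

6.77%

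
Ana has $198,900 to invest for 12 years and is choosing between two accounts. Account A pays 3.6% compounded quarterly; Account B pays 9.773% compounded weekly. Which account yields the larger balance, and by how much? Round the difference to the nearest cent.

Account B, by $336,137.42

A: (1 + 0.009)^48 ≈ 1.53736142389, so 198,900 × 1.53736142389 ≈ 305,781.1872.
B: (1 + 0.09773/52)^624 ≈ 3.22734340238, so 198,900 × 3.22734340238 ≈ 641,918.6027.
Difference ≈ 336,137.4155 in favor of B.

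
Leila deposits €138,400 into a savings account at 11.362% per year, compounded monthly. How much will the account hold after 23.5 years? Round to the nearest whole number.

Growth factor = (1 + 0.11362/12)^282 ≈ 14.26071667246.
A ≈ 138,400 × 14.26071667246 ≈ 1,973,683.1875.

€1,973,683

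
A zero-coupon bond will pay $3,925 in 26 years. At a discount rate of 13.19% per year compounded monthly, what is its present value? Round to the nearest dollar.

Growth factor = (1 + 0.1319/12)^312 ≈ 30.28612147.
P = 3,925/30.28612147 ≈ 129.5973.

$130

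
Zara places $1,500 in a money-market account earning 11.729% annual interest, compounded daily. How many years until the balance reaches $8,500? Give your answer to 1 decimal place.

14.8 years

We need (1 + 0.000321342)^(365t) = 5.6667, so 365t = ln 5.6667 / ln 1.000321 ≈ 5398.8499.
t ≈ 5398.8499/365 = 14.7914 years.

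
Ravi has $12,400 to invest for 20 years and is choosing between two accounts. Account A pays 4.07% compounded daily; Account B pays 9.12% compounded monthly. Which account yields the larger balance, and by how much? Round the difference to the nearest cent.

Account A growth factor: (1 + 0.0407/365)^7300 ≈ 2.2568152095; balance ≈ 27,984.5086.
Account B growth factor: (1 + 0.0076)^240 ≈ 6.1540088754; balance ≈ 76,309.7101.
Account B is larger by 48,325.2015.

Account B, by $48,325.20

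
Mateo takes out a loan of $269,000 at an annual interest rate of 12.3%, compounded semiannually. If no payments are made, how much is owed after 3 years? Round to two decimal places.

$384,832.97

Periodic rate = 12.3%/2 = 0.0615; periods = 2·3 = 6.
A = 269,000·(1 + 0.0615)^6 ≈ 269,000·1.43060583153 ≈ 384,832.9687.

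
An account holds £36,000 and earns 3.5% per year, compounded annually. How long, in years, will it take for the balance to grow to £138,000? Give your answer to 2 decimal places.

We need (1 + 0.035)^t = 3.8333, so t = ln 3.8333 / ln 1.035 ≈ 39.0604.

39.06 years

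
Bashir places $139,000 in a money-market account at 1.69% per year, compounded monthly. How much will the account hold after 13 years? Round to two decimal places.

$173,125.95

Growth factor = (1 + 0.0169/12)^156 ≈ 1.24551044227.
A ≈ 139,000 × 1.24551044227 ≈ 173,125.9515.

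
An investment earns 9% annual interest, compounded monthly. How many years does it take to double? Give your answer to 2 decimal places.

7.73 years

(1 + 0.0075)^(12t) = 2.
12t = ln 2 / ln(1 + 0.0075) ≈ 0.69315/0.00747201 ≈ 92.7658.
t ≈ 7.7305.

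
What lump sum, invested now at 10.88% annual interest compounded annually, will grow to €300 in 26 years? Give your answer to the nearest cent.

€20.46

Annual rate = 10.88% = 0.1088; 26 periods.
P = 300/(1 + 0.1088)^26 ≈ 300/14.661677 ≈ 20.4615.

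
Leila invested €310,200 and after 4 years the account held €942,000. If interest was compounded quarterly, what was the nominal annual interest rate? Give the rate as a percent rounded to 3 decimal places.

The 16-period growth factor is 942,000/310,200 = 3.03675.
r/4 = 3.03675^(1/16) − 1 ≈ 0.0718909, so r ≈ 4·0.0718909 = 28.75635%.

28.756%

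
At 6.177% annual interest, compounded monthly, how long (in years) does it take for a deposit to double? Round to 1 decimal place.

(1 + 0.0051475)^(12t) = 2.
12t = ln 2 / ln(1 + 0.0051475) ≈ 0.69315/0.0051343 ≈ 135.0033.
t ≈ 11.2503.

11.3 years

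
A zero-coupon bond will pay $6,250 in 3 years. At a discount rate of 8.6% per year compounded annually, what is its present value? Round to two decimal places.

$4,879.67

Growth factor = (1 + 0.086)^3 ≈ 1.280824056.
P = 6,250/1.280824056 ≈ 4,879.6710.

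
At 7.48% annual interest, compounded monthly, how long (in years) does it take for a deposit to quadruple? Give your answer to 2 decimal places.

(1 + 0.00623333)^(12t) = 4.
12t = ln 4 / ln(1 + 0.00623333) ≈ 1.3863/0.00621399 ≈ 223.0926.
t ≈ 18.5910.

18.59 years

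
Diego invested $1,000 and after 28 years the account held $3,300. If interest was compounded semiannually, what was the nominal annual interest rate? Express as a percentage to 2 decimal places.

4.31%

The 56-period growth factor is 3,300/1,000 = 3.3.
r/2 = 3.3^(1/56) − 1 ≈ 0.0215489, so r ≈ 2·0.0215489 = 4.30979%.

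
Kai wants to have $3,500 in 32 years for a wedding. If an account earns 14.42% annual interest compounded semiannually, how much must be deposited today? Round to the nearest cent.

Growth factor = (1 + 0.0721)^64 ≈ 86.11106188.
P = 3,500/86.11106188 ≈ 40.6452.

$40.65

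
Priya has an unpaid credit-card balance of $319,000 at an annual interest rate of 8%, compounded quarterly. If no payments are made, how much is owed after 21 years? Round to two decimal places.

$1,683,468.95

Periodic rate = 8%/4 = 0.02; periods = 4·21 = 84.
A = 319,000·(1 + 0.02)^84 ≈ 319,000·5.277332136682 ≈ 1,683,468.9516.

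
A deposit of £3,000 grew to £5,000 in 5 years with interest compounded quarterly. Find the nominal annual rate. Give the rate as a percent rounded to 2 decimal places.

The 20-period growth factor is 5,000/3,000 = 1.66667.
r/4 = 1.66667^(1/20) − 1 ≈ 0.0258703, so r ≈ 4·0.0258703 = 10.34810%.

10.35%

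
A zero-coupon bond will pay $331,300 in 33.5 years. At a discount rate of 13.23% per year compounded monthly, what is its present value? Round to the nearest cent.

$4,035.89

Periodic rate = 13.23%/12 = 0.011025; 402 periods.
P = 331,300/(1 + 0.011025)^402 ≈ 331,300/82.0883761909 ≈ 4,035.8942.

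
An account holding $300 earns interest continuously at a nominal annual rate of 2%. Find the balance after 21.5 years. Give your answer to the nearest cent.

A = P·e^(rt) = 300·e^(0.02·21.5) = 300·e^0.43.
e^0.43 ≈ 1.53725752, so A ≈ 461.1773.

$461.18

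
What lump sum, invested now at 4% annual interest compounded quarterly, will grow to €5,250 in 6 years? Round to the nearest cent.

Periodic rate = 4%/4 = 0.01; 24 periods.
P = 5,250/(1 + 0.01)^24 ≈ 5,250/1.269734649 ≈ 4,134.7222.

€4,134.72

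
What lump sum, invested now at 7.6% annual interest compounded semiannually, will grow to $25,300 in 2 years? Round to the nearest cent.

Growth factor = (1 + 0.038)^4 ≈ 1.1608855731.
P = 25,300/1.1608855731 ≈ 21,793.7070.

$21,793.71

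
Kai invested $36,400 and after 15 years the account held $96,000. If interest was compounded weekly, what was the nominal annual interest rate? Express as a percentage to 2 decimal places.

6.47%

(1 + r/52)^780 = 96,000/36,400 = 2.63736.
1 + r/52 = 2.63736^(1/780) ≈ 1.001244, so r/52 ≈ 0.00124408.
r ≈ 52·0.00124408 = 6.46922%.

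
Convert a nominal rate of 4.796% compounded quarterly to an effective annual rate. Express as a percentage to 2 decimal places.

4.88%

EAR = (1 + 4.796%/4)^4 − 1 = (1 + 0.01199)^4 − 1.
(1 + 0.01199)^4 ≈ 1.048829, so EAR ≈ 4.88295%.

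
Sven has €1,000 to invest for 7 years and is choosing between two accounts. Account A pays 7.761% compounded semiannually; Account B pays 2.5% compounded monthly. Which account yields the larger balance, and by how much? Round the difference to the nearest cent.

A: (1 + 0.038805)^14 ≈ 1.704026869, so 1,000 × 1.704026869 ≈ 1,704.0269.
B: (1 + 0.025/12)^84 ≈ 1.191029383, so 1,000 × 1.191029383 ≈ 1,191.0294.
Difference ≈ 512.9975 in favor of A.

Account A, by €513.00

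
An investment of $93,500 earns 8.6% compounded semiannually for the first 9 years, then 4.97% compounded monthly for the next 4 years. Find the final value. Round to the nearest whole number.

After 9 years at 8.6%: 93,500 × 2.1336223484 ≈ 199,493.6896.
Then 4 years at 4.97%: 199,493.6896 × 1.21943721302 ≈ 243,270.0288.

$243,270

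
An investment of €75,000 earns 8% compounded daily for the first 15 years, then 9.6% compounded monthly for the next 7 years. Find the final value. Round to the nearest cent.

€486,230.54

After 15 years at 8%: 75,000 × 3.31968039711 ≈ 248,976.0298.
Then 7 years at 9.6%: 248,976.0298 × 1.95292109773 ≈ 486,230.5414.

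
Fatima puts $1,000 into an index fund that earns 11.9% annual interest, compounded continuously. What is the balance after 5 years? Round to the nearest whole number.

$1,813

A = P·e^(rt) = 1,000·e^(0.119·5) = 1,000·e^0.595.
e^0.595 ≈ 1.813030945, so A ≈ 1,813.0309.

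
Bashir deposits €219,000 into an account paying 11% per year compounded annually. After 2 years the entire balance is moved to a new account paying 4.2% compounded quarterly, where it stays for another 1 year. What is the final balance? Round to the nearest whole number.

After 2 years at 11%: 219,000 × 1.2321 ≈ 269,829.9000.
Then 1 years at 4.2%: 269,829.9000 × 1.04266614266 ≈ 281,342.5010.

€281,343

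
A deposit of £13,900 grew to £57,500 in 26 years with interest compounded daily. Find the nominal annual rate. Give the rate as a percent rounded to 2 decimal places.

The 9490-period growth factor is 57,500/13,900 = 4.13669.
r/365 = 4.13669^(1/9490) − 1 ≈ 0.000149631, so r ≈ 365·0.000149631 = 5.46155%.

5.46%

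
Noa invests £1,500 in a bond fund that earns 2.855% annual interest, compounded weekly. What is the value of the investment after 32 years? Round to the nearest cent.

£3,738.99

Periodic rate = 2.855%/52 = 0.000549038; periods = 52·32 = 1664.
A = 1,500·(1 + 0.02855/52)^1664 ≈ 1,500·2.492657202 ≈ 3,738.9858.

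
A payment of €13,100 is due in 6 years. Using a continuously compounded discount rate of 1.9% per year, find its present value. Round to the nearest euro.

P = A·e^(−rt) = 13,100·e^(−0.114).
e^(−0.114) ≈ 0.89225795588, so P ≈ 11,688.5792.

€11,689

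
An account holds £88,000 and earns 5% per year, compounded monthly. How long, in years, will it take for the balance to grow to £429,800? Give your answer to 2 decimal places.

31.79 years

(1 + 0.00416667)^(12t) = 429,800/88,000 = 4.8841.
12t·ln(1 + 0.00416667) = ln(4.8841); 12t = 1.586/0.00415801 ≈ 381.4284.
t ≈ 31.7857 years.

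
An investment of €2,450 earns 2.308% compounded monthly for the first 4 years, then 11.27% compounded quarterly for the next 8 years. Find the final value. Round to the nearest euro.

Phase 1: 2,450·(1 + 0.02308/12)^48 ≈ 2,686.7153.
Phase 2: 2,686.7153·(1 + 0.028175)^32 ≈ 6,536.8259.

€6,537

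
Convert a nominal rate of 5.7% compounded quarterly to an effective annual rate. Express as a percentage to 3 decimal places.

One year is 4 periods at 0.01425 each: (1 + 0.01425)^4 ≈ 1.05823.
EAR = 1.05823 − 1 ≈ 5.82300%.

5.823%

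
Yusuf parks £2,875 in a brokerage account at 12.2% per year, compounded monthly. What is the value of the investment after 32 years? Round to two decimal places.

£139,817.90

Growth factor = (1 + 0.122/12)^384 ≈ 48.6323115441.
A ≈ 2,875 × 48.6323115441 ≈ 139,817.8957.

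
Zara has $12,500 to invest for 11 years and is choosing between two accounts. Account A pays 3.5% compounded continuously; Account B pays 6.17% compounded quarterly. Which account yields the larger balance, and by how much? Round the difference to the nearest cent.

Account A growth factor: e^(0.035·11) = e^0.385 ≈ 1.4696143214; balance ≈ 18,370.1790.
Account B growth factor: (1 + 0.015425)^44 ≈ 1.961125884; balance ≈ 24,514.0736.
Account B is larger by 6,143.8945.

Account B, by $6,143.89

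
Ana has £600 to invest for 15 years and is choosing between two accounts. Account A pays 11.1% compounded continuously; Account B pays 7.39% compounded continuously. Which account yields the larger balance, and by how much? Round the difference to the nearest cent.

Account A, by £1,353.52

A: e^(0.111·15) = e^1.665 ≈ 5.28567325, so 600 × 5.28567325 ≈ 3,171.4039.
B: e^(0.0739·15) = e^1.1085 ≈ 3.029810269, so 600 × 3.029810269 ≈ 1,817.8862.
Difference ≈ 1,353.5178 in favor of A.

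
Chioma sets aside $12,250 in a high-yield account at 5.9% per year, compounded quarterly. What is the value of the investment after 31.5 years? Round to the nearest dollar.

$77,514

Growth factor = (1 + 0.01475)^126 ≈ 6.3276370261.
A ≈ 12,250 × 6.3276370261 ≈ 77,513.5536.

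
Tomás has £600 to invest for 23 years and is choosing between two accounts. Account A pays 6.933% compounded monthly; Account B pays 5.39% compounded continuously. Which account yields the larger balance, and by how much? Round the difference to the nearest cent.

A: (1 + 0.0057775)^276 ≈ 4.903755273, so 600 × 4.903755273 ≈ 2,942.2532.
B: e^(0.0539·23) = e^1.2397 ≈ 3.454576936, so 600 × 3.454576936 ≈ 2,072.7462.
Difference ≈ 869.5070 in favor of A.

Account A, by £869.51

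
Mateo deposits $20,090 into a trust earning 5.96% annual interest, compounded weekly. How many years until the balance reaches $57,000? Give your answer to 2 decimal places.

17.51 years

(1 + 0.00114615)^(52t) = 57,000/20,090 = 2.8372.
52t·ln(1 + 0.00114615) = ln(2.8372); 52t = 1.0428/0.0011455 ≈ 910.3722.
t ≈ 17.5072 years.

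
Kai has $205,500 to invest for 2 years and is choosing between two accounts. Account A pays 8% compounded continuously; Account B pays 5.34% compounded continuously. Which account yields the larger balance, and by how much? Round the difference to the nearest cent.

A: e^(0.08·2) = e^0.16 ≈ 1.17351087099, so 205,500 × 1.17351087099 ≈ 241,156.4840.
B: e^(0.0534·2) = e^0.1068 ≈ 1.11271168989, so 205,500 × 1.11271168989 ≈ 228,662.2523.
Difference ≈ 12,494.2317 in favor of A.

Account A, by $12,494.23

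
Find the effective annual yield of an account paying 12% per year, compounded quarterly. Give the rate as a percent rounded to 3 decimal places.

12.551%

One year is 4 periods at 0.03 each: (1 + 0.03)^4 ≈ 1.125509.
EAR = 1.125509 − 1 ≈ 12.55088%.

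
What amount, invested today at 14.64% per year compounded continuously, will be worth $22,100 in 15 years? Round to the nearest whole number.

$2,459

P = A·e^(−rt) = 22,100·e^(−2.196).
e^(−2.196) ≈ 0.1112472586, so P ≈ 2,458.5644.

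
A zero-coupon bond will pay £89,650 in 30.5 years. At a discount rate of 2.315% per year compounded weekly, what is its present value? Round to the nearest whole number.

£44,256

Periodic rate = 2.315%/52 = 0.000445192; 1586 periods.
P = 89,650/(1 + 0.02315/52)^1586 ≈ 89,650/2.0257051802 ≈ 44,256.1933.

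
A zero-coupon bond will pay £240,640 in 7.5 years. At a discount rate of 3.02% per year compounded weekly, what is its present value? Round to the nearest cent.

Growth factor = (1 + 0.0302/52)^390 ≈ 1.25412015291.
P = 240,640/1.25412015291 ≈ 191,879.5416.

£191,879.54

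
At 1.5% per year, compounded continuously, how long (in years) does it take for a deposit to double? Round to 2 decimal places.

e^(0.015t) = 2, so 0.015t = ln 2 ≈ 0.69315.
t ≈ 0.69315/0.015 ≈ 46.2098.

46.21 years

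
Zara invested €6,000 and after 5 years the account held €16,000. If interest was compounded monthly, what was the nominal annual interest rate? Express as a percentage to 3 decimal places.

19.778%

The 60-period growth factor is 16,000/6,000 = 2.66667.
r/12 = 2.66667^(1/60) − 1 ≈ 0.0164815, so r ≈ 12·0.0164815 = 19.77780%.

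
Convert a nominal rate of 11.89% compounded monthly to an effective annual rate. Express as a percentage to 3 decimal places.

One year is 12 periods at 0.00990833 each: (1 + 0.00990833)^12 ≈ 1.125598.
EAR = 1.125598 − 1 ≈ 12.55984%.

12.560%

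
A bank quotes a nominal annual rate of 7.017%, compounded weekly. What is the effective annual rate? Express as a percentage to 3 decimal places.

EAR = (1 + 7.017%/52)^52 − 1 = (1 + 0.00134942)^52 − 1.
(1 + 0.00134942)^52 ≈ 1.07264, so EAR ≈ 7.26398%.

7.264%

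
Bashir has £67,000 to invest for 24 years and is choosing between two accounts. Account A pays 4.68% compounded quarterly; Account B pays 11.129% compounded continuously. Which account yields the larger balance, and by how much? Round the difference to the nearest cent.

Account B, by £763,742.53

Account A growth factor: (1 + 0.0117)^96 ≈ 3.05469602255; balance ≈ 204,664.6335.
Account B growth factor: e^(0.11129·24) = e^2.67096 ≈ 14.4538382193; balance ≈ 968,407.1607.
Account B is larger by 763,742.5272.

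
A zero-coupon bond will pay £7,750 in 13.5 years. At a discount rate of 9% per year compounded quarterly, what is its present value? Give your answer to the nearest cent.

Periodic rate = 9%/4 = 0.0225; 54 periods.
P = 7,750/(1 + 0.0225)^54 ≈ 7,750/3.325210174 ≈ 2,330.6797.

£2,330.68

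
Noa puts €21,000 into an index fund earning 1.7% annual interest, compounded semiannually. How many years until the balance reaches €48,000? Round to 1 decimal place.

48.8 years

We need (1 + 0.0085)^(2t) = 2.2857, so 2t = ln 2.2857 / ln 1.0085 ≈ 97.6691.
t ≈ 97.6691/2 = 48.8345 years.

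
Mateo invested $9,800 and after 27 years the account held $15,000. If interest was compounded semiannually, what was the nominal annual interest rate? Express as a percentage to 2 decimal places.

1.58%

(1 + r/2)^54 = 15,000/9,800 = 1.53061.
1 + r/2 = 1.53061^(1/54) ≈ 1.007914, so r/2 ≈ 0.00791389.
r ≈ 2·0.00791389 = 1.58278%.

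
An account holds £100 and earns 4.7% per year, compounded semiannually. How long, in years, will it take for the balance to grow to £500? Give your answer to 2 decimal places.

(1 + 0.0235)^(2t) = 500/100 = 5.
2t·ln(1 + 0.0235) = ln(5); 2t = 1.6094/0.0232281 ≈ 69.2883.
t ≈ 34.6442 years.

34.64 years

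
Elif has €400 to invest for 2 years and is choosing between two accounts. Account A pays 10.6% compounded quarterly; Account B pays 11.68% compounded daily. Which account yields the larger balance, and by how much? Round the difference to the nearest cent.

Account B, by €12.14

A: (1 + 0.0265)^8 ≈ 1.2327404, so 400 × 1.2327404 ≈ 493.0962.
B: (1 + 0.00032)^730 ≈ 1.26309194, so 400 × 1.26309194 ≈ 505.2368.
Difference ≈ 12.1406 in favor of B.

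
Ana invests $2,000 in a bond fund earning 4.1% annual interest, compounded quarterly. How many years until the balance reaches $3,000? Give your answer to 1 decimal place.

We need (1 + 0.01025)^(4t) = 1.5, so 4t = ln 1.5 / ln 1.01025 ≈ 39.7600.
t ≈ 39.7600/4 = 9.9400 years.

9.9 years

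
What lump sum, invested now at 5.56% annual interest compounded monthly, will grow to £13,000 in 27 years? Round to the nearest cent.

£2,907.28

Growth factor = (1 + 0.0556/12)^324 ≈ 4.4715402548.
P = 13,000/4.4715402548 ≈ 2,907.2756.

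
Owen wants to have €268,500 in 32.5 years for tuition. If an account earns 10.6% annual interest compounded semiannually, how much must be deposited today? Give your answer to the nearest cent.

€9,356.21

Growth factor = (1 + 0.053)^65 ≈ 28.6975041299.
P = 268,500/28.6975041299 ≈ 9,356.2144.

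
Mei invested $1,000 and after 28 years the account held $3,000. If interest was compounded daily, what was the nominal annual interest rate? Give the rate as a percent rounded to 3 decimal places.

The 10220-period growth factor is 3,000/1,000 = 3.
r/365 = 3^(1/10220) − 1 ≈ 0.000107502, so r ≈ 365·0.000107502 = 3.92383%.

3.924%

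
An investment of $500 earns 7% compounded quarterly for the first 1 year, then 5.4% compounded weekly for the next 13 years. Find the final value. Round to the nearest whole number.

After 1 years at 7%: 500 × 1.071859031 ≈ 535.9295.
Then 13 years at 5.4%: 535.9295 × 2.017049403 ≈ 1,080.9963.

$1,081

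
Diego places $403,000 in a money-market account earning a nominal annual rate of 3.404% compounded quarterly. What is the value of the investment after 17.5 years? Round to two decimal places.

$729,322.59

Periodic rate = 3.404%/4 = 0.00851; periods = 4·17.5 = 70.
A = 403,000·(1 + 0.00851)^70 ≈ 403,000·1.80973347953 ≈ 729,322.5923.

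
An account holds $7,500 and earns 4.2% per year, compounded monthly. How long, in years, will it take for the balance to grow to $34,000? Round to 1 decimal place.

We need (1 + 0.0035)^(12t) = 4.5333, so 12t = ln 4.5333 / ln 1.0035 ≈ 432.6003.
t ≈ 432.6003/12 = 36.0500 years.

36.1 years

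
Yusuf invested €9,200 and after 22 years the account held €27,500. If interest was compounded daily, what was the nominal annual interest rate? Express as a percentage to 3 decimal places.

4.978%

The 8030-period growth factor is 27,500/9,200 = 2.98913.
r/365 = 2.98913^(1/8030) − 1 ≈ 0.000136371, so r ≈ 365·0.000136371 = 4.97753%.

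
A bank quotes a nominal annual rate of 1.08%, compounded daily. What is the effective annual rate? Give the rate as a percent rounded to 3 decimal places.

1.086%

EAR = (1 + 1.08%/365)^365 − 1 = (1 + 0.000029589)^365 − 1.
(1 + 0.000029589)^365 ≈ 1.010858, so EAR ≈ 1.08584%.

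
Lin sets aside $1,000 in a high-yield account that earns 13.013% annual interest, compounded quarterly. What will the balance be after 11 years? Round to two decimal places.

$4,090.38

Periodic rate = 13.013%/4 = 0.0325325; periods = 4·11 = 44.
A = 1,000·(1 + 0.0325325)^44 ≈ 1,000·4.090384534 ≈ 4,090.3845.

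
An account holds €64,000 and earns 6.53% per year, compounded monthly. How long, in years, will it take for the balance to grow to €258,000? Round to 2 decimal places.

21.41 years

We need (1 + 0.00544167)^(12t) = 4.0312, so 12t = ln 4.0312 / ln 1.005442 ≈ 256.8820.
t ≈ 256.8820/12 = 21.4068 years.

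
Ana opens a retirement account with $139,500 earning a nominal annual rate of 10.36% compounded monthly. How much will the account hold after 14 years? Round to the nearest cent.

Growth factor = (1 + 0.1036/12)^168 ≈ 4.23835367592.
A ≈ 139,500 × 4.23835367592 ≈ 591,250.3378.

$591,250.34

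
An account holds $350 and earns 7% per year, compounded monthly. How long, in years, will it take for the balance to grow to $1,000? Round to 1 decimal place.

15.0 years

We need (1 + 0.00583333)^(12t) = 2.8571, so 12t = ln 2.8571 / ln 1.005833 ≈ 180.4939.
t ≈ 180.4939/12 = 15.0412 years.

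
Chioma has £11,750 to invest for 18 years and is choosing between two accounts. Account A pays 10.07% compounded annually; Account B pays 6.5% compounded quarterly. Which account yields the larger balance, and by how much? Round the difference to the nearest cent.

A: (1 + 0.1007)^18 ≈ 5.6239492962, so 11,750 × 5.6239492962 ≈ 66,081.4042.
B: (1 + 0.01625)^72 ≈ 3.1918334323, so 11,750 × 3.1918334323 ≈ 37,504.0428.
Difference ≈ 28,577.3614 in favor of A.

Account A, by £28,577.36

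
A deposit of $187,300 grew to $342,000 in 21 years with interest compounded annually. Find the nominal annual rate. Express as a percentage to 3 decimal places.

2.909%

(1 + r)^21 = 342,000/187,300 = 1.82595.
1 + r = 1.82595^(1/21) ≈ 1.029086, so r ≈ 0.0290864.
r ≈ 2.90864%.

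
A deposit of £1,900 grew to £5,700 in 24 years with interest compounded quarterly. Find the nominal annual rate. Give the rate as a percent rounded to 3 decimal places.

4.604%

The 96-period growth factor is 5,700/1,900 = 3.
r/4 = 3^(1/96) − 1 ≈ 0.0115096, so r ≈ 4·0.0115096 = 4.60384%.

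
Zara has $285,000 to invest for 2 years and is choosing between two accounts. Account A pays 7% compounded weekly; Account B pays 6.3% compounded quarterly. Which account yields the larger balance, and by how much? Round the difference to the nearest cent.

Account A growth factor: (1 + 0.07/52)^104 ≈ 1.15016550995; balance ≈ 327,797.1703.
Account B growth factor: (1 + 0.01575)^8 ≈ 1.13316890328; balance ≈ 322,953.1374.
Account A is larger by 4,844.0329.

Account A, by $4,844.03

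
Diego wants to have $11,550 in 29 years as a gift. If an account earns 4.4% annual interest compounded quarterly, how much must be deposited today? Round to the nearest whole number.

Growth factor = (1 + 0.011)^116 ≈ 3.5574110404.
P = 11,550/3.5574110404 ≈ 3,246.7432.

$3,247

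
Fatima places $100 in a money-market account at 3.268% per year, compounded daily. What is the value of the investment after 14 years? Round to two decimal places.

$158.01

Growth factor = (1 + 0.03268/365)^5110 ≈ 1.58011799.
A ≈ 100 × 1.58011799 ≈ 158.0118.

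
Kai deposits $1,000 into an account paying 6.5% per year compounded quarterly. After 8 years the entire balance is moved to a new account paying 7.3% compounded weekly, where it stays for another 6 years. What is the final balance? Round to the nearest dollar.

Phase 1: 1,000·(1 + 0.01625)^32 ≈ 1,675.0118.
Phase 2: 1,675.0118·(1 + 0.073/52)^312 ≈ 2,594.8094.

$2,595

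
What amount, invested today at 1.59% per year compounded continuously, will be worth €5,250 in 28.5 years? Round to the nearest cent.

P = A·e^(−rt) = 5,250·e^(−0.45315).
e^(−0.45315) ≈ 0.6356227831, so P ≈ 3,337.0196.

€3,337.02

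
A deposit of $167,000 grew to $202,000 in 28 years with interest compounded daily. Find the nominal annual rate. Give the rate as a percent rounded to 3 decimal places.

0.680%

(1 + r/365)^10220 = 202,000/167,000 = 1.20958.
1 + r/365 = 1.20958^(1/10220) ≈ 1.000019, so r/365 ≈ 0.000018618.
r ≈ 365·0.000018618 = 0.67956%.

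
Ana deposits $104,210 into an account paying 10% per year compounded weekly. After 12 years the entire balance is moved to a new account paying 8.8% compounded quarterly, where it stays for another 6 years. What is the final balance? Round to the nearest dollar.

Phase 1: 104,210·(1 + 0.1/52)^624 ≈ 345,590.9067.
Phase 2: 345,590.9067·(1 + 0.022)^24 ≈ 582,617.8763.

$582,618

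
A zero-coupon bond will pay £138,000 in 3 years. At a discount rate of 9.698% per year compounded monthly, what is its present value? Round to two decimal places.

£103,284.06

Growth factor = (1 + 0.09698/12)^36 ≈ 1.3361210214.
P = 138,000/1.3361210214 ≈ 103,284.0572.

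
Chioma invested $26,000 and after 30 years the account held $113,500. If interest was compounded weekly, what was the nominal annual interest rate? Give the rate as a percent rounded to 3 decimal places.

The 1560-period growth factor is 113,500/26,000 = 4.36538.
r/52 = 4.36538^(1/1560) − 1 ≈ 0.00094513, so r ≈ 52·0.00094513 = 4.91468%.

4.915%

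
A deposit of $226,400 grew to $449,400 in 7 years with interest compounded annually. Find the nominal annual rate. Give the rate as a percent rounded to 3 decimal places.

10.290%

(1 + r)^7 = 449,400/226,400 = 1.98498.
1 + r = 1.98498^(1/7) ≈ 1.102901, so r ≈ 0.102901.
r ≈ 10.29013%.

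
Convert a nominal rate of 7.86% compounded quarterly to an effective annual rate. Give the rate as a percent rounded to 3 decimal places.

8.095%

One year is 4 periods at 0.01965 each: (1 + 0.01965)^4 ≈ 1.080947.
EAR = 1.080947 − 1 ≈ 8.09472%.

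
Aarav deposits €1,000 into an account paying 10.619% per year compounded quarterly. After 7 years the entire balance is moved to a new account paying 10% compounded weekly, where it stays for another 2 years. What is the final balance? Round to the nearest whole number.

€2,543

After 7 years at 10.619%: 1,000 × 2.082636094 ≈ 2,082.6361.
Then 2 years at 10%: 2,082.6361 × 1.221168196 ≈ 2,543.2490.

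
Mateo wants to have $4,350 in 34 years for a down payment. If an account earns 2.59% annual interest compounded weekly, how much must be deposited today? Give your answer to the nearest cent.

$1,803.62

Periodic rate = 2.59%/52 = 0.000498077; 1768 periods.
P = 4,350/(1 + 0.0259/52)^1768 ≈ 4,350/2.411817878 ≈ 1,803.6188.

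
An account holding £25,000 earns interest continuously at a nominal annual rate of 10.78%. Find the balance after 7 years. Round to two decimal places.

£53,169.02

A = P·e^(rt) = 25,000·e^(0.1078·7) = 25,000·e^0.7546.
e^0.7546 ≈ 2.1267606489, so A ≈ 53,169.0162.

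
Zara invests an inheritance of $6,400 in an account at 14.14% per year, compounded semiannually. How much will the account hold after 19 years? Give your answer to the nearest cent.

Periodic rate = 14.14%/2 = 0.0707; periods = 2·19 = 38.
A = 6,400·(1 + 0.0707)^38 ≈ 6,400·13.40838593 ≈ 85,813.6700.

$85,813.67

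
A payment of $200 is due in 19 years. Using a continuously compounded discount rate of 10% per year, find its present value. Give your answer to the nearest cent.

P = A·e^(−rt) = 200·e^(−1.9).
e^(−1.9) ≈ 0.149568619, so P ≈ 29.9137.

$29.91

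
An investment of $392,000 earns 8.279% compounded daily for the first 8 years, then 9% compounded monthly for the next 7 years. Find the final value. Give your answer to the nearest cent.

Phase 1: 392,000·(1 + 0.08279/365)^2920 ≈ 760,143.1242.
Phase 2: 760,143.1242·(1 + 0.0075)^84 ≈ 1,423,901.5926.

$1,423,901.59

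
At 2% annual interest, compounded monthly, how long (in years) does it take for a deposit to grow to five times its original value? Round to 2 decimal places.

80.54 years

(1 + 0.00166667)^(12t) = 5.
12t = ln 5 / ln(1 + 0.00166667) ≈ 1.6094/0.00166528 ≈ 966.4672.
t ≈ 80.5389.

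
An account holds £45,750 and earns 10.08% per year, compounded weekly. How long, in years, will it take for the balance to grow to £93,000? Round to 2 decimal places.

7.04 years

We need (1 + 0.00193846)^(52t) = 2.0328, so 52t = ln 2.0328 / ln 1.001938 ≈ 366.3189.
t ≈ 366.3189/52 = 7.0446 years.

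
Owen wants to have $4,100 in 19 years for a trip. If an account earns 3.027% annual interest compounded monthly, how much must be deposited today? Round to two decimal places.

$2,308.46

Periodic rate = 3.027%/12 = 0.0025225; 228 periods.
P = 4,100/(1 + 0.0025225)^228 ≈ 4,100/1.776074931 ≈ 2,308.4612.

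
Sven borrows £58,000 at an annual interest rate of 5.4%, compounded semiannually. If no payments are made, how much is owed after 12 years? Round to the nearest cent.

Periodic rate = 5.4%/2 = 0.027; periods = 2·12 = 24.
A = 58,000·(1 + 0.027)^24 ≈ 58,000·1.89535535373 ≈ 109,930.6105.

£109,930.61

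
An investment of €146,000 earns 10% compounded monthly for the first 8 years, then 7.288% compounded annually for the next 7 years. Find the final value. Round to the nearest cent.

Phase 1: 146,000·(1 + 0.1/12)^96 ≈ 323,853.6421.
Phase 2: 323,853.6421·(1 + 0.07288)^7 ≈ 529,915.7554.

€529,915.76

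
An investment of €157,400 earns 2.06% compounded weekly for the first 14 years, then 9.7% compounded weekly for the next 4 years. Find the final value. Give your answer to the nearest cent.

€309,442.35

After 14 years at 2.06%: 157,400 × 1.33421471418 ≈ 210,005.3960.
Then 4 years at 9.7%: 210,005.3960 × 1.4734971143 ≈ 309,442.3450.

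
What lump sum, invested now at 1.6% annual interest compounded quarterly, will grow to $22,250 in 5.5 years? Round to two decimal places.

$20,379.26

Periodic rate = 1.6%/4 = 0.004; 22 periods.
P = 22,250/(1 + 0.004)^22 ≈ 22,250/1.0917964599 ≈ 20,379.2564.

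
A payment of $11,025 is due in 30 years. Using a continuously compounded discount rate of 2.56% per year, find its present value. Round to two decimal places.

P = A·e^(−rt) = 11,025·e^(−0.768).
e^(−0.768) ≈ 0.46394002109, so P ≈ 5,114.9387.

$5,114.94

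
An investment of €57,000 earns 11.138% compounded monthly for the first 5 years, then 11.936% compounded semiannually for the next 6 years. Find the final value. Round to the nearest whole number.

€198,937

After 5 years at 11.138%: 57,000 × 1.74077671508 ≈ 99,224.2728.
Then 6 years at 11.936%: 99,224.2728 × 2.00491909647 ≈ 198,936.6393.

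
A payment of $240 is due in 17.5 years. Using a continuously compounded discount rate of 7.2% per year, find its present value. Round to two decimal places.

P = A·e^(−rt) = 240·e^(−1.26).
e^(−1.26) ≈ 0.283654026, so P ≈ 68.0770.

$68.08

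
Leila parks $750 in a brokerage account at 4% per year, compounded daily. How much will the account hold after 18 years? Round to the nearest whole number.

Periodic rate = 4%/365 = 0.000109589; periods = 365·18 = 6570.
A = 750·(1 + 0.04/365)^6570 ≈ 750·2.054352167 ≈ 1,540.7641.

$1,541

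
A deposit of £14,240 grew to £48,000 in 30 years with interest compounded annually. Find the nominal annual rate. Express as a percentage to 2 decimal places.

(1 + r)^30 = 48,000/14,240 = 3.37079.
1 + r = 3.37079^(1/30) ≈ 1.041336, so r ≈ 0.0413364.
r ≈ 4.13364%.

4.13%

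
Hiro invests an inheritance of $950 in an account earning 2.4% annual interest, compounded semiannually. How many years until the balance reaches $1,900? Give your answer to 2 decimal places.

(1 + 0.012)^(2t) = 1,900/950 = 2.
2t·ln(1 + 0.012) = ln(2); 2t = 0.69315/0.0119286 ≈ 58.1081.
t ≈ 29.0541 years.

29.05 years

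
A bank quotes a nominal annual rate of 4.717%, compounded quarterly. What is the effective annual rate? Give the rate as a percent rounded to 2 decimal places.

4.80%

EAR = (1 + 4.717%/4)^4 − 1 = (1 + 0.0117925)^4 − 1.
(1 + 0.0117925)^4 ≈ 1.048011, so EAR ≈ 4.80110%.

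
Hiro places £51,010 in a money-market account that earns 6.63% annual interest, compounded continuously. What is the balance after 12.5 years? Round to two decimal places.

£116,836.05

A = P·e^(rt) = 51,010·e^(0.0663·12.5) = 51,010·e^0.82875.
e^0.82875 ≈ 2.29045388275, so A ≈ 116,836.0526.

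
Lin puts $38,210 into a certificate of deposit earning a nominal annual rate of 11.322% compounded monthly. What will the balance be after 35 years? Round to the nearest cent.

Periodic rate = 11.322%/12 = 0.009435; periods = 12·35 = 420.
A = 38,210·(1 + 0.009435)^420 ≈ 38,210·51.63102349848 ≈ 1,972,821.4079.

$1,972,821.41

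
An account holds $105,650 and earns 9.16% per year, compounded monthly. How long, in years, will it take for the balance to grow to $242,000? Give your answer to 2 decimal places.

(1 + 0.00763333)^(12t) = 242,000/105,650 = 2.2906.
12t·ln(1 + 0.00763333) = ln(2.2906); 12t = 0.82881/0.00760435 ≈ 108.9911.
t ≈ 9.0826 years.

9.08 years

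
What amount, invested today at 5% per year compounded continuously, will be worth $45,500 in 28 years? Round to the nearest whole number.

$11,220

P = A·e^(−rt) = 45,500·e^(−1.4).
e^(−1.4) ≈ 0.24659696394, so P ≈ 11,220.1619.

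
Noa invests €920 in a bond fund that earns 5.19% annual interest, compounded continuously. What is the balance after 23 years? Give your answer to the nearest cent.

A = P·e^(rt) = 920·e^(0.0519·23) = 920·e^1.1937.
e^1.1937 ≈ 3.299265936, so A ≈ 3,035.3247.

€3,035.32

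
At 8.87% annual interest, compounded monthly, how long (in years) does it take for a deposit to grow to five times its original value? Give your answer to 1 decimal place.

(1 + 0.00739167)^(12t) = 5.
12t = ln 5 / ln(1 + 0.00739167) ≈ 1.6094/0.00736448 ≈ 218.5405.
t ≈ 18.2117.

18.2 years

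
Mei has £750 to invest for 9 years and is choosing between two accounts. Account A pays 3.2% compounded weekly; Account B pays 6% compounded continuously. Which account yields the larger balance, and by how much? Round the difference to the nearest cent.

Account B, by £286.78

Account A growth factor: (1 + 0.032/52)^468 ≈ 1.333639166; balance ≈ 1,000.2294.
Account B growth factor: e^(0.06·9) = e^0.54 ≈ 1.716006862; balance ≈ 1,287.0051.
Account B is larger by 286.7758.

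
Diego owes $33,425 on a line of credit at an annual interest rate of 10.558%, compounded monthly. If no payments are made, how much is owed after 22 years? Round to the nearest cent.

$337,614.75

Growth factor = (1 + 0.10558/12)^264 ≈ 10.1006657182.
A ≈ 33,425 × 10.1006657182 ≈ 337,614.7516.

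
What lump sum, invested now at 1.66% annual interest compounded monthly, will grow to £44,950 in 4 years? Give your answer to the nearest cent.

Growth factor = (1 + 0.0166/12)^48 ≈ 1.0686050599.
P = 44,950/1.0686050599 ≈ 42,064.1841.

£42,064.18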